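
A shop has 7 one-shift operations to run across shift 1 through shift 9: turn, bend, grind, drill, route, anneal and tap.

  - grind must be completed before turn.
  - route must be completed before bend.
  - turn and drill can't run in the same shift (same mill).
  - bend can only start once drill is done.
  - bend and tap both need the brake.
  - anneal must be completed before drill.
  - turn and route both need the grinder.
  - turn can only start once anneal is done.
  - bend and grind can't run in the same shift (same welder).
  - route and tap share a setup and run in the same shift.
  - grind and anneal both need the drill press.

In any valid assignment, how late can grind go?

Downstream work caps grind at shift 8.
grind at shift 8 is achievable: turn in shift 9; anneal in shift 1; drill in shift 2; route in shift 1; grind in shift 8; bend in shift 3; tap in shift 1.

shift 8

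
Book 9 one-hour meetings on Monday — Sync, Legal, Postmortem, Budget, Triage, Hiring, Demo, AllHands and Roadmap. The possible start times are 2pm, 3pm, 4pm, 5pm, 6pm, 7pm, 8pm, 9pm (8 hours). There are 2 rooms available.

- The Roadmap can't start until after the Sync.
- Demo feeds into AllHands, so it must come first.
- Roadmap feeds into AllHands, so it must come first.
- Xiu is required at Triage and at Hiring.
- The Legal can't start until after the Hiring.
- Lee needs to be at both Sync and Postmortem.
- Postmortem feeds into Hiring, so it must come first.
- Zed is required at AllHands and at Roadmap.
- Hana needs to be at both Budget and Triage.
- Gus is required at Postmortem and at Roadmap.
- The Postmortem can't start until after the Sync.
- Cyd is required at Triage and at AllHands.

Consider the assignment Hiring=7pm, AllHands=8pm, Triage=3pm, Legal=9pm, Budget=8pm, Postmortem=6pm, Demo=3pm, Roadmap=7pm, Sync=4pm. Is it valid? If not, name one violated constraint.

Yes

The Roadmap can't start until after the Sync — holds.
Roadmap feeds into AllHands, so it must come first — holds.
Zed is required at AllHands and at Roadmap — holds.
Postmortem feeds into Hiring, so it must come first — holds.
The Legal can't start until after the Hiring — holds.
Gus is required at Postmortem and at Roadmap — holds.
There are 2 rooms available — holds.
Cyd is required at Triage and at AllHands — holds.
Demo feeds into AllHands, so it must come first — holds.
Hana needs to be at both Budget and Triage — holds.
Xiu is required at Triage and at Hiring — holds.
Lee needs to be at both Sync and Postmortem — holds.
The Postmortem can't start until after the Sync — holds.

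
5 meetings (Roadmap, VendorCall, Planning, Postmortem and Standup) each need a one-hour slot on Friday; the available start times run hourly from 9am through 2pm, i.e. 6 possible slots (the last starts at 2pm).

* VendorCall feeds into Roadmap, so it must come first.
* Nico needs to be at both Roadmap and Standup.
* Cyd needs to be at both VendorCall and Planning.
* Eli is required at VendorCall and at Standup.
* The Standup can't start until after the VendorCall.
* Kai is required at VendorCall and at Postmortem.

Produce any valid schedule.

Planning=10am, Roadmap=10am, Postmortem=10am, Standup=11am, VendorCall=9am

Checking: VendorCall(9am) before Roadmap(10am); VendorCall(9am) before Standup(11am); VendorCall(9am) != Standup(11am); VendorCall(9am) != Postmortem(10am); VendorCall(9am) != Planning(10am); Roadmap(10am) != Standup(11am).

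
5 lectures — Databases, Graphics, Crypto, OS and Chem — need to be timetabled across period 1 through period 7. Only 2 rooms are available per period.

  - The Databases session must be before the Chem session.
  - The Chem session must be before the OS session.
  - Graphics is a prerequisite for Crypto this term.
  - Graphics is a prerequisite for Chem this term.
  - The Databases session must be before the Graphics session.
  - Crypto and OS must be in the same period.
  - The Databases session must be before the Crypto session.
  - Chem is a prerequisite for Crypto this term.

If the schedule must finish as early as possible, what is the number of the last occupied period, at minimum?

The precedence chain requires at least 4 distinct periods.
With at most 2 per period and 5 lectures, at least 3 periods are needed.
4 works (last occupied period: period 4): for example Graphics -> period 2, Chem -> period 3, OS -> period 4, Crypto -> period 4, Databases -> period 1.

4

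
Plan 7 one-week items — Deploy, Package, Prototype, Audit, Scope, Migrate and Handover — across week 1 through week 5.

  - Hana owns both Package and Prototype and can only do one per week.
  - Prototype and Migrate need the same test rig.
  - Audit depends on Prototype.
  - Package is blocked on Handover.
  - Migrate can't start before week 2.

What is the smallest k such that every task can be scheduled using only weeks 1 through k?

The precedence chain requires at least 2 distinct weeks.
2 works (last occupied week: week 2): for example Package=week 2, Scope=week 1, Migrate=week 2, Audit=week 2, Prototype=week 1, Deploy=week 1, Handover=week 1.

2 weeks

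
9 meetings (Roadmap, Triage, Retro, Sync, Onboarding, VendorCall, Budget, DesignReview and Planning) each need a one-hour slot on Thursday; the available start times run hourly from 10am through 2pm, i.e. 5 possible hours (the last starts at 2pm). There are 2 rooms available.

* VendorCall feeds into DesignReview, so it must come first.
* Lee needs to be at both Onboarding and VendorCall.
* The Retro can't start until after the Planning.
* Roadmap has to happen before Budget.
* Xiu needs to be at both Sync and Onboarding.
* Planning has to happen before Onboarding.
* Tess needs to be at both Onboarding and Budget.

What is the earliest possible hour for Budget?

Precedence pushes Budget to at least 11am.
Budget at 11am is achievable: Planning in 10am, Roadmap in 10am, VendorCall in 1pm, Budget in 11am, Onboarding in 12pm, Retro in 11am, Triage in 12pm, DesignReview in 2pm, Sync in 1pm.

11am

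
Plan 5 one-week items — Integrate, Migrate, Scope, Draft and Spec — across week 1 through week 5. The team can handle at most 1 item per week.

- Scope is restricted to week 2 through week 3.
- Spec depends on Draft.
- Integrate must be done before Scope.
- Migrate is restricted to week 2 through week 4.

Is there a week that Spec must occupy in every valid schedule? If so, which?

week 5

Precedence pushes Spec to at least week 2.
So Spec is pinned to week 5.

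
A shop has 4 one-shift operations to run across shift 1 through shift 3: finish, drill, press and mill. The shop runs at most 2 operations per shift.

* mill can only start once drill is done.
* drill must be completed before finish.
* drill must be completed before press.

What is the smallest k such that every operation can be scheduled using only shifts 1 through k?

The precedence chain requires at least 2 distinct shifts.
With at most 2 per shift and 4 operations, at least 2 shifts are needed.
Could 2 shifts be enough, i.e. nothing placed later than shift 2? No: finish must come after drill (at shift 1 or later) → {shift 2}; drill must come before finish (at shift 2 or earlier) → {shift 1}; press must come after drill (at shift 1 or later) → {shift 2}; mill must come after drill (at shift 1 or later) → {shift 2}; that puts finish, press and mill all in shift 2 — more than 2 per shift.
So 2 shifts is not enough.
3 works (last occupied shift: shift 3): for example finish=shift 2, press=shift 2, drill=shift 1, mill=shift 3.

3 shifts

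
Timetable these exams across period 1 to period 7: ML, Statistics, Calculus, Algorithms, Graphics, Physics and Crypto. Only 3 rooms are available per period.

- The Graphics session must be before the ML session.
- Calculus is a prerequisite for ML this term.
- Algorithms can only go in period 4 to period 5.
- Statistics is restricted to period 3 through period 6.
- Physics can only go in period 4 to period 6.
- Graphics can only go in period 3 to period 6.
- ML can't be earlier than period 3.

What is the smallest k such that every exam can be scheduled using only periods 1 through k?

The precedence chain requires at least 2 distinct periods.
With at most 3 per period and 7 exams, at least 3 periods are needed.
Algorithms can't be placed before period 4, so the schedule must run through at least period 4.
4 works (last occupied period: period 4): for example Calculus -> period 1, Algorithms -> period 4, Physics -> period 4, Statistics -> period 3, Graphics -> period 3, ML -> period 4, Crypto -> period 1.

4 periods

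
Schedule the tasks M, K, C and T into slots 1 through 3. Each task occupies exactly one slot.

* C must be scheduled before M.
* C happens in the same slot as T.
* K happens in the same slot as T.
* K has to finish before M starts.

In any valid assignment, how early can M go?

2

Precedence pushes M to at least 2.
M at 2 is achievable: K -> 1, C -> 1, T -> 1, M -> 2.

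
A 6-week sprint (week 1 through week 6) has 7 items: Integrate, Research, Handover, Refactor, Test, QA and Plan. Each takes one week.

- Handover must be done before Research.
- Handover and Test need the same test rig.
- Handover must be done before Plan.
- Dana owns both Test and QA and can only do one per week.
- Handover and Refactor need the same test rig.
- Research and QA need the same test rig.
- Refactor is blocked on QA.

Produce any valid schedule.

Refactor -> week 2, Handover -> week 1, Plan -> week 2, Integrate -> week 1, Test -> week 2, Research -> week 2, QA -> week 1

Checking: Handover(week 1) before Plan(week 2); Handover(week 1) before Research(week 2); QA(week 1) before Refactor(week 2); Test(week 2) != QA(week 1); Handover(week 1) != Refactor(week 2); Research(week 2) != QA(week 1); Handover(week 1) != Test(week 2).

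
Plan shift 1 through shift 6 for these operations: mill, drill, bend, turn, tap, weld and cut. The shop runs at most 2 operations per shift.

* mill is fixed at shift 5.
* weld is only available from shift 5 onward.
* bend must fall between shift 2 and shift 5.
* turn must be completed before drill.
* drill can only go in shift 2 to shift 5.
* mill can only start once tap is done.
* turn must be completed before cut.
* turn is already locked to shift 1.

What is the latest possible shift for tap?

shift 4

Downstream work caps tap at shift 4.
tap at shift 4 is achievable: turn in shift 1, bend in shift 2, weld in shift 5, tap in shift 4, drill in shift 2, cut in shift 3, mill in shift 5.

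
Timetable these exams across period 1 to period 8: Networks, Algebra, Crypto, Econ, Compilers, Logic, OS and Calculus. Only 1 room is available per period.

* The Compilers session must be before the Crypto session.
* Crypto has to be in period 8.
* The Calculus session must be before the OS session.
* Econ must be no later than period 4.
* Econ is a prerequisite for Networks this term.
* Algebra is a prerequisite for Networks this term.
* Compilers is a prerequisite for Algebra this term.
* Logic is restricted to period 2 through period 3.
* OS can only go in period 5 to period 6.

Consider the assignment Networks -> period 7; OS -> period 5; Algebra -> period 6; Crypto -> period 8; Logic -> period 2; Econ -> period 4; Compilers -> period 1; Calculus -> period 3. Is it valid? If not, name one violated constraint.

Econ must be no later than period 4 — holds.
Econ is a prerequisite for Networks this term — holds.
OS can only go in period 5 to period 6 — holds.
Crypto has to be in period 8 — holds.
The Compilers session must be before the Crypto session — holds.
The Calculus session must be before the OS session — holds.
Compilers is a prerequisite for Algebra this term — holds.
Algebra is a prerequisite for Networks this term — holds.
Only 1 room is available per period — holds.
Logic is restricted to period 2 through period 3 — holds.

Valid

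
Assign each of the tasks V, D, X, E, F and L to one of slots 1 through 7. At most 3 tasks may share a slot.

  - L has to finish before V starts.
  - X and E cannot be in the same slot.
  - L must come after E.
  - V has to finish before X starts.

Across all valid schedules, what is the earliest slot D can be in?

D at 1 is achievable: F in 1, E in 1, X in 4, L in 2, D in 1, V in 3.

1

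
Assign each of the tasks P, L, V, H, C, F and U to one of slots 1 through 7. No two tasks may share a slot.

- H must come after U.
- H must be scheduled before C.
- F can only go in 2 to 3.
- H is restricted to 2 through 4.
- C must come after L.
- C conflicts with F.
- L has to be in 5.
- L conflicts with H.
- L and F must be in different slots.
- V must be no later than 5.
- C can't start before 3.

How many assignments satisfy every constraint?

Splitting on P: it can be 6 (6), 7 (6). Listing each branch's schedules as (L, V, H, C, F, U):
P=6: (5,1,4,7,2,3) (5,1,4,7,3,2) (5,2,4,7,3,1) (5,3,4,7,2,1) (5,4,2,7,3,1) (5,4,3,7,2,1) — 6.
P=7: (5,1,4,6,2,3) (5,1,4,6,3,2) (5,2,4,6,3,1) (5,3,4,6,2,1) (5,4,2,6,3,1) (5,4,3,6,2,1) — 6.
Summing: 6 + 6 = 12.

12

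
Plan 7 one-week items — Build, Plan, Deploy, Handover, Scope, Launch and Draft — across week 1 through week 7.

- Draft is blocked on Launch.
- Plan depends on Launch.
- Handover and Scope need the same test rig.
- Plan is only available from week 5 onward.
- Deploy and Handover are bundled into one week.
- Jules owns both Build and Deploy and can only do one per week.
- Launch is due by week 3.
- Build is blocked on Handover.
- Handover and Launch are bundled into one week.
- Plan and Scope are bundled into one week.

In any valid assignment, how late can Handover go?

week 3

Handover must be in the same week as Launch, which can't be after week 3, so Handover is at most week 3.
Handover at week 3 is achievable: Build=week 4; Draft=week 4; Deploy=week 3; Launch=week 3; Plan=week 5; Scope=week 5; Handover=week 3.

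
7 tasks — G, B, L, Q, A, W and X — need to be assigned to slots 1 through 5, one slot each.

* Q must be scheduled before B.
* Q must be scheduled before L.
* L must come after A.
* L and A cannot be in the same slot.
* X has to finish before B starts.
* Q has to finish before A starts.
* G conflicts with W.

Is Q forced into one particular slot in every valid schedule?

No

Q can be 1 (e.g. Q=1, G=1, W=2, X=1, B=2, A=2, L=3) or 2 (e.g. A in 3; L in 4; X in 1; B in 3; W in 2; Q in 2; G in 1).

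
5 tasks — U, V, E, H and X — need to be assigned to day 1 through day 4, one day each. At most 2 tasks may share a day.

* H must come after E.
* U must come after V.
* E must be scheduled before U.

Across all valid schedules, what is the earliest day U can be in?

Precedence pushes U to at least day 2.
U at day 2 is achievable: H -> day 2; U -> day 2; E -> day 1; X -> day 3; V -> day 1.

day 2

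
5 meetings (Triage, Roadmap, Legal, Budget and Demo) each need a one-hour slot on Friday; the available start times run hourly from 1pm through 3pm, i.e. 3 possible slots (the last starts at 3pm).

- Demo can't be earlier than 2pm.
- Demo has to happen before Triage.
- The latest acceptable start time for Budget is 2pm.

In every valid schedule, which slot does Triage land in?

Precedence pushes Triage to at least 3pm.
So Triage is pinned to 3pm.

3pm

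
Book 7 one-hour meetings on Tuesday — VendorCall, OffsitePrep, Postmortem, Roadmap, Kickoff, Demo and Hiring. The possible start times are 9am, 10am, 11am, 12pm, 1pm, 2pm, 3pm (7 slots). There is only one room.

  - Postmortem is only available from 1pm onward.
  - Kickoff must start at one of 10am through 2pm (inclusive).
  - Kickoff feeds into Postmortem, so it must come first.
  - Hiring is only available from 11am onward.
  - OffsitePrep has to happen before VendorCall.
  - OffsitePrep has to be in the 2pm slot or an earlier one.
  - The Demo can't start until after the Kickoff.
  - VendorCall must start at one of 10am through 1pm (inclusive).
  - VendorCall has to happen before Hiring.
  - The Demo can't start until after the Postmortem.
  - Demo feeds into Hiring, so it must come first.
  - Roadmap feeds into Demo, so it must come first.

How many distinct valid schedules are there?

Splitting on VendorCall: it can be 10am (2), 11am (3), 12pm (4). Listing each branch's schedules as (OffsitePrep, Postmortem, Roadmap, Kickoff, Demo, Hiring):
VendorCall=10am: (9am,1pm,11am,12pm,2pm,3pm) (9am,1pm,12pm,11am,2pm,3pm) — 2.
VendorCall=11am: (9am,1pm,10am,12pm,2pm,3pm) (9am,1pm,12pm,10am,2pm,3pm) (10am,1pm,9am,12pm,2pm,3pm) — 3.
VendorCall=12pm: (9am,1pm,10am,11am,2pm,3pm) (9am,1pm,11am,10am,2pm,3pm) (10am,1pm,9am,11am,2pm,3pm) (11am,1pm,9am,10am,2pm,3pm) — 4.
Summing: 2 + 3 + 4 = 9.

9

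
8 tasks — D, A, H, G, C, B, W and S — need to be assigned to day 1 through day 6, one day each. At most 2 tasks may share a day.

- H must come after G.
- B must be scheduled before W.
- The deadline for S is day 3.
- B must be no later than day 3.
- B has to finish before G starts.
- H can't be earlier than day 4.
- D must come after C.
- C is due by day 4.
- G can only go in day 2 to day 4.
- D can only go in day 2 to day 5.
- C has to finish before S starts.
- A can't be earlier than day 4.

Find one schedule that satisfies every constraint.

S -> day 2, C -> day 1, G -> day 2, W -> day 3, H -> day 4, B -> day 1, A -> day 4, D -> day 3

Checking: C(day 1) before D(day 3); B(day 1) before W(day 3); C(day 1) before S(day 2); B(day 1) before G(day 2); G(day 2) before H(day 4); C=day 1 in [day 1,day 4]; G=day 2 in [day 2,day 4]; B=day 1 in [day 1,day 3]; H=day 4 in [day 4,day 6]; D=day 3 in [day 2,day 5]; A=day 4 in [day 4,day 6]; S=day 2 in [day 1,day 3]; max 2 per day (cap 2).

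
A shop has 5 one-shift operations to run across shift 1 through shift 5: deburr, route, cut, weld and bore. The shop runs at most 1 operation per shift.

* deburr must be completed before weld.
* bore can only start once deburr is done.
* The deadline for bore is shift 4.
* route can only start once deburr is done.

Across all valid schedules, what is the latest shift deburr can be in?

Downstream work caps deburr at shift 3.
deburr at shift 2 is achievable: route -> shift 4, weld -> shift 5, deburr -> shift 2, cut -> shift 1, bore -> shift 3.
Nothing later works — the capacity limit rule out every shift after shift 2.

shift 2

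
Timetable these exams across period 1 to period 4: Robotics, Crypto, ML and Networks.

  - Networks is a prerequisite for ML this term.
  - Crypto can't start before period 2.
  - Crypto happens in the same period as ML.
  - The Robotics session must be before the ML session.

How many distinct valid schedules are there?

14

Splitting on Robotics: it can be period 1 (6), period 2 (5), period 3 (3). Listing each branch's schedules as (Crypto, ML, Networks) by period number:
Robotics=period 1: (2,2,1) (3,3,1) (3,3,2) (4,4,1) (4,4,2) (4,4,3) — 6.
Robotics=period 2: (3,3,1) (3,3,2) (4,4,1) (4,4,2) (4,4,3) — 5.
Robotics=period 3: (4,4,1) (4,4,2) (4,4,3) — 3.
Summing: 6 + 5 + 3 = 14.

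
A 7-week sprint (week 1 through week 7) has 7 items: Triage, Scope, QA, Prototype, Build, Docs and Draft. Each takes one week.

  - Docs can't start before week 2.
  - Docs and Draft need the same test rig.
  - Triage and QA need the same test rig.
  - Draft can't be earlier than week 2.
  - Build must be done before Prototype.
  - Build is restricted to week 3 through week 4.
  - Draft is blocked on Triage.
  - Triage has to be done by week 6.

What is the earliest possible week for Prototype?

week 4

Precedence pushes Prototype to at least week 4.
Prototype at week 4 is achievable: Docs in week 3, Triage in week 1, QA in week 2, Prototype in week 4, Scope in week 1, Draft in week 2, Build in week 3.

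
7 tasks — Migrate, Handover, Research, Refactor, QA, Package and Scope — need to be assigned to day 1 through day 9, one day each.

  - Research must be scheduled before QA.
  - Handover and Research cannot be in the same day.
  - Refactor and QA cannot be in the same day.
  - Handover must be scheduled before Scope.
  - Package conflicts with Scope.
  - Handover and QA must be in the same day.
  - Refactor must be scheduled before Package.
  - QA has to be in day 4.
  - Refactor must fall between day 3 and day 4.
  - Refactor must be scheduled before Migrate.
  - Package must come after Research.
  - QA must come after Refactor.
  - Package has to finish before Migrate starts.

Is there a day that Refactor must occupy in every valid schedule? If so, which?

Refactor's window is day 3–day 4.
QA is fixed at day 4, and Refactor can't share a day with QA.
So Refactor must be day 3.

day 3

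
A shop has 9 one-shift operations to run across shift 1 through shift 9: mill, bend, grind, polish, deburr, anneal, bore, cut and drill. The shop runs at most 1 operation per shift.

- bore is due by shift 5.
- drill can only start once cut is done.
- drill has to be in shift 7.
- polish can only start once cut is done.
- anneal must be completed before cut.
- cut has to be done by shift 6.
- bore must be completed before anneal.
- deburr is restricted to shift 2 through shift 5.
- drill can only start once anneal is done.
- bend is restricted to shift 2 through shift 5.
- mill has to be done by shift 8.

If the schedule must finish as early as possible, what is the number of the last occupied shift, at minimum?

The precedence chain requires at least 4 distinct shifts.
With at most 1 per shift and 9 operations, at least 9 shifts are needed.
drill can't be placed before shift 7, so the schedule must run through at least shift 7.
9 works (last occupied shift: shift 9): for example bore=shift 1; polish=shift 8; mill=shift 6; drill=shift 7; deburr=shift 3; cut=shift 5; grind=shift 9; bend=shift 2; anneal=shift 4.

shift 9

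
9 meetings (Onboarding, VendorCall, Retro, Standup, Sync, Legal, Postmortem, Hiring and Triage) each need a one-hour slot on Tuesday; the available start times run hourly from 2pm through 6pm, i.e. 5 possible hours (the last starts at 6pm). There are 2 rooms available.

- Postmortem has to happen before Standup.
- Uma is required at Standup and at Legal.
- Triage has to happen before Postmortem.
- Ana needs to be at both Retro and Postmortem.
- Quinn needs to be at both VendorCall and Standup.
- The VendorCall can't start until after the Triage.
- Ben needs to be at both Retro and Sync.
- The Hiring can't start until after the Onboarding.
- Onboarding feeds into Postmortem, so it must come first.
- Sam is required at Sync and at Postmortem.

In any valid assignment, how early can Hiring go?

3pm

Precedence pushes Hiring to at least 3pm.
Hiring at 3pm is achievable: Retro=4pm; Legal=6pm; Sync=5pm; VendorCall=4pm; Postmortem=3pm; Hiring=3pm; Onboarding=2pm; Triage=2pm; Standup=5pm.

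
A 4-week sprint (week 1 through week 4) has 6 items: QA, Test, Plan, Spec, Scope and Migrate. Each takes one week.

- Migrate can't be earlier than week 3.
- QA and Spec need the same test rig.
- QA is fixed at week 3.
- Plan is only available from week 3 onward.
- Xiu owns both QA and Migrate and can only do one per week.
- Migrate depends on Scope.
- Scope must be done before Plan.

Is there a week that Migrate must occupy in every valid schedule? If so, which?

Migrate's window is week 3–week 4.
QA is fixed at week 3, and Migrate can't share a week with QA.
So Migrate must be week 4.

week 4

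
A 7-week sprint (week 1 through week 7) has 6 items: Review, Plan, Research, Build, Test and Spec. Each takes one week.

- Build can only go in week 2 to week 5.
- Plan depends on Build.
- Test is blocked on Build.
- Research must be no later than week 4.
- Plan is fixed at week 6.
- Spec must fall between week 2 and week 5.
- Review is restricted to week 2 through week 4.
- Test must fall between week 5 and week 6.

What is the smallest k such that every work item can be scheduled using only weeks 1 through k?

The precedence chain requires at least 2 distinct weeks.
Plan can't be placed before week 6, so the schedule must run through at least week 6.
6 works (last occupied week: week 6): for example Plan -> week 6, Research -> week 1, Review -> week 2, Build -> week 2, Test -> week 5, Spec -> week 2.

6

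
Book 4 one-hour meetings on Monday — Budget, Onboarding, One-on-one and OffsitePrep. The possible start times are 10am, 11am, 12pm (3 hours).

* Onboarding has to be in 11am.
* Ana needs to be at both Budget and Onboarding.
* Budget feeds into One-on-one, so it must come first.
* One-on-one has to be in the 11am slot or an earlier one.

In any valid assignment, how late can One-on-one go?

Precedence pushes One-on-one to at least 11am; One-on-one's own window allows nothing later than 11am.
One-on-one at 11am is achievable: OffsitePrep=10am, Budget=10am, Onboarding=11am, One-on-one=11am.

11am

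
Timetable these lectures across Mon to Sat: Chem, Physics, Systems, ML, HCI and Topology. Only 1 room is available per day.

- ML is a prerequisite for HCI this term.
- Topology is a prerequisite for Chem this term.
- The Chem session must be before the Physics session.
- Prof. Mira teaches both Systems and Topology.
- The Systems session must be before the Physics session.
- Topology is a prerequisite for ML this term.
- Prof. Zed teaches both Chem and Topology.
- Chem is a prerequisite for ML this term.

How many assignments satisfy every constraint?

Splitting on Chem: it can be Tue (6), Wed (6). Listing each branch's schedules as (Physics, Systems, ML, HCI, Topology):
Chem=Tue: (Thu,Wed,Fri,Sat,Mon) (Fri,Wed,Thu,Sat,Mon) (Fri,Thu,Wed,Sat,Mon) (Sat,Wed,Thu,Fri,Mon) (Sat,Thu,Wed,Fri,Mon) (Sat,Fri,Wed,Thu,Mon) — 6.
Chem=Wed: (Thu,Mon,Fri,Sat,Tue) (Thu,Tue,Fri,Sat,Mon) (Fri,Mon,Thu,Sat,Tue) (Fri,Tue,Thu,Sat,Mon) (Sat,Mon,Thu,Fri,Tue) (Sat,Tue,Thu,Fri,Mon) — 6.
Summing: 6 + 6 = 12.

12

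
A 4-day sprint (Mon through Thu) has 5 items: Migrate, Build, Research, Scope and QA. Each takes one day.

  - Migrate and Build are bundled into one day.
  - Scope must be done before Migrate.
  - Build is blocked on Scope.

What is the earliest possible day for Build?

Tue

Precedence pushes Build to at least Tue.
Build at Tue is achievable: Migrate in Tue, Research in Mon, Scope in Mon, Build in Tue, QA in Mon.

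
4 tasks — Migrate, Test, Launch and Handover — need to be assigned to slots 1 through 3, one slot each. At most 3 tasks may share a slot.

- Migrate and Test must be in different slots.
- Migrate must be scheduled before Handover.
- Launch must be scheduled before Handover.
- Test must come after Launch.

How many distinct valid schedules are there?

7

Splitting on Migrate: it can be 1 (5), 2 (2). Listing each branch's schedules as (Test, Launch, Handover):
Migrate=1: (2,1,2) (2,1,3) (3,1,2) (3,1,3) (3,2,3) — 5.
Migrate=2: (3,1,3) (3,2,3) — 2.
Summing: 5 + 2 = 7.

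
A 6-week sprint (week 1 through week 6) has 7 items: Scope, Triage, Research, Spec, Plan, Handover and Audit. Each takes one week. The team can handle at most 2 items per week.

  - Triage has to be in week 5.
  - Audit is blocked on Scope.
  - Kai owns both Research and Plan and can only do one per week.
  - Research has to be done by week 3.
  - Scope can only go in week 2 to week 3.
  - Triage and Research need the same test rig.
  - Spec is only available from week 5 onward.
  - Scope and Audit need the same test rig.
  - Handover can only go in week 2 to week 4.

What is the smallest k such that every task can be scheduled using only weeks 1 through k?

5 weeks

The precedence chain requires at least 2 distinct weeks.
With at most 2 per week and 7 tasks, at least 4 weeks are needed.
Triage can't be placed before week 5, so the schedule must run through at least week 5.
5 works (last occupied week: week 5): for example Scope -> week 2; Research -> week 1; Audit -> week 3; Handover -> week 2; Triage -> week 5; Plan -> week 3; Spec -> week 5.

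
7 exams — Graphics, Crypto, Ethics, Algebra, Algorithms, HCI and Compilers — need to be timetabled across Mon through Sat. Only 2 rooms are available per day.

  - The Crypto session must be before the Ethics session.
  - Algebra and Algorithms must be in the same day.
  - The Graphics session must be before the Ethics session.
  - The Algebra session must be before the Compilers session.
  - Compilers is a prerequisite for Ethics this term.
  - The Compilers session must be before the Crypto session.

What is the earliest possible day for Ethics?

Thu

Precedence pushes Ethics to at least Thu.
Ethics at Thu is achievable: Graphics=Tue, Ethics=Thu, Crypto=Wed, Compilers=Tue, HCI=Wed, Algebra=Mon, Algorithms=Mon.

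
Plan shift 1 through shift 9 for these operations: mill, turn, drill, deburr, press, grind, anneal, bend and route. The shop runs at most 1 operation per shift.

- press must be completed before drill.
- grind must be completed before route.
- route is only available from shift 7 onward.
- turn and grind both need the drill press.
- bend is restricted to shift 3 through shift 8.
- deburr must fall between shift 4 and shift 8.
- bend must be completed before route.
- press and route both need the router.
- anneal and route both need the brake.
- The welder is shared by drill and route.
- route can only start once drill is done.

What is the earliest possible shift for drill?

shift 2

Precedence pushes drill to at least shift 2; downstream work caps drill at shift 8.
drill at shift 2 is achievable: route=shift 7; bend=shift 3; deburr=shift 4; drill=shift 2; anneal=shift 9; press=shift 1; mill=shift 6; turn=shift 8; grind=shift 5.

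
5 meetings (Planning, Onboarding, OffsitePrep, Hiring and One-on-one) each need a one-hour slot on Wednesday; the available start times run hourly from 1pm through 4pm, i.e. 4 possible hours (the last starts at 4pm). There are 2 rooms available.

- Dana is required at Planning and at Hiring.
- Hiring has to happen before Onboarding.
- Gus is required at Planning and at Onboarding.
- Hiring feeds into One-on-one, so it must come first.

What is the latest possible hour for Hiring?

3pm

Downstream work caps Hiring at 3pm.
Hiring at 3pm is achievable: Planning=1pm, One-on-one=4pm, Hiring=3pm, Onboarding=4pm, OffsitePrep=1pm.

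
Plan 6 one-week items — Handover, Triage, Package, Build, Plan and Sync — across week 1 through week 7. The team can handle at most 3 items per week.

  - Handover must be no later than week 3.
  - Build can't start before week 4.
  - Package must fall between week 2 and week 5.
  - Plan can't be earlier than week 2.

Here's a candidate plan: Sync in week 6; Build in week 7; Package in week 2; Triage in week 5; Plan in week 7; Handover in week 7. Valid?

Invalid. Handover must be no later than week 3.

Handover must be no later than week 3 — violated.
The team can handle at most 3 items per week — holds.
Plan can't be earlier than week 2 — holds.
Package must fall between week 2 and week 5 — holds.
Build can't start before week 4 — holds.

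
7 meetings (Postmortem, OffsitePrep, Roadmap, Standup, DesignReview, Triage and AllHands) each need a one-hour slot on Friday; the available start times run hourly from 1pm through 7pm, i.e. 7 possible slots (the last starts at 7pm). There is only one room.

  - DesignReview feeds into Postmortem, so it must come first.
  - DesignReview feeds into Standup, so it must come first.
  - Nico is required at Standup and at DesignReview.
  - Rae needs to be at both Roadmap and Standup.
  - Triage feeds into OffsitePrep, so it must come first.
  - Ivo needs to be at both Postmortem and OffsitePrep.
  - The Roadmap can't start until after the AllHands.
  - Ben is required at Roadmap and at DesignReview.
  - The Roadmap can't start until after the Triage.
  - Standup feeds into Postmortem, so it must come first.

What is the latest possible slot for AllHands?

6pm

Downstream work caps AllHands at 6pm.
AllHands at 6pm is achievable: OffsitePrep in 5pm, AllHands in 6pm, Standup in 2pm, Triage in 4pm, Postmortem in 3pm, DesignReview in 1pm, Roadmap in 7pm.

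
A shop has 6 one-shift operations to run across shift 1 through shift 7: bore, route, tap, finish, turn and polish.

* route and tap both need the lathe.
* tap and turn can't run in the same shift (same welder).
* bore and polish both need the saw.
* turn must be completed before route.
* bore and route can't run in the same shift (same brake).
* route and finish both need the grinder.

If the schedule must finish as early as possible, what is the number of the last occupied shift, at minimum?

The precedence chain requires at least 2 distinct shifts.
Could 2 shifts be enough, i.e. nothing placed later than shift 2? No: route must come after turn (at shift 1 or later) → {shift 2}; turn must come before route (at shift 2 or earlier) → {shift 1}; tap can't share with turn (shift 1) → {shift 2}; tap can't share with route (shift 2) → nothing is left.
So 2 shifts is not enough.
3 works (last occupied shift: shift 3): for example polish -> shift 2; turn -> shift 1; route -> shift 2; finish -> shift 1; tap -> shift 3; bore -> shift 1.

shift 3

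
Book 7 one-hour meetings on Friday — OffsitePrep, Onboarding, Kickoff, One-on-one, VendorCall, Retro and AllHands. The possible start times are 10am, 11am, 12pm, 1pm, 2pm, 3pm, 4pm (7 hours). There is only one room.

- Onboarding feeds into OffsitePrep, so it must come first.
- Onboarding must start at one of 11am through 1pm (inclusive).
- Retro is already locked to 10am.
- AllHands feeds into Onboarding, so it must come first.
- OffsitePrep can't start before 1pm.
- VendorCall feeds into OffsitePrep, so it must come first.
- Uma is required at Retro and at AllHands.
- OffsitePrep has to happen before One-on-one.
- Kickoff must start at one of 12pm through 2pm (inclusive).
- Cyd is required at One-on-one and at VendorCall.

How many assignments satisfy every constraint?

5

Splitting on Onboarding: it can be 12pm (2), 1pm (3). Listing each branch's schedules as (OffsitePrep, Kickoff, One-on-one, VendorCall, Retro, AllHands):
Onboarding=12pm: (3pm,1pm,4pm,2pm,10am,11am) (3pm,2pm,4pm,1pm,10am,11am) — 2.
Onboarding=1pm: (3pm,12pm,4pm,2pm,10am,11am) (3pm,2pm,4pm,11am,10am,12pm) (3pm,2pm,4pm,12pm,10am,11am) — 3.
Summing: 2 + 3 = 5.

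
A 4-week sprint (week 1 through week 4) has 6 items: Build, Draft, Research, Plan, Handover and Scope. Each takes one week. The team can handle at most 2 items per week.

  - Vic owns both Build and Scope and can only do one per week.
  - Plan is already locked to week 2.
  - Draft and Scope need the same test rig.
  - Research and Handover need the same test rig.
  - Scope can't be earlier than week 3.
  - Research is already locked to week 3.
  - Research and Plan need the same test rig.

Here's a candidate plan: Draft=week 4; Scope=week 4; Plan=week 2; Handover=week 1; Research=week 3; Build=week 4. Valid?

Draft and Scope need the same test rig — violated.
Vic owns both Build and Scope and can only do one per week — violated.
Research and Plan need the same test rig — holds.
Scope can't be earlier than week 3 — holds.
Plan is already locked to week 2 — holds.
Research and Handover need the same test rig — holds.
Research is already locked to week 3 — holds.
The team can handle at most 2 items per week — violated.

No — it violates: Vic owns both Build and Scope and can only do one per week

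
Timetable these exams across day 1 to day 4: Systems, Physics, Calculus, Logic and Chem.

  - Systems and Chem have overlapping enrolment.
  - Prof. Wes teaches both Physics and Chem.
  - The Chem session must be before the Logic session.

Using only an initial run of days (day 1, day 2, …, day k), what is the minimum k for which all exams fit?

2 days

The precedence chain requires at least 2 distinct days.
2 works (last occupied day: day 2): for example Logic -> day 2, Systems -> day 2, Calculus -> day 1, Physics -> day 2, Chem -> day 1.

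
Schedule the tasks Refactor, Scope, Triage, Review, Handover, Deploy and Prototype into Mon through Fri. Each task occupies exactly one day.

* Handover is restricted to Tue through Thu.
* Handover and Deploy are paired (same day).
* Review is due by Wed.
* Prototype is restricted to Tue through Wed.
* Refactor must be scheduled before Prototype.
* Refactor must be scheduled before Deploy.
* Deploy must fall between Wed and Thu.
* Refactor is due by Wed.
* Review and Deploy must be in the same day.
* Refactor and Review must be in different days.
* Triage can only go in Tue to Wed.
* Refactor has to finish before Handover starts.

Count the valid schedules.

Splitting on Refactor: it can be Mon (20), Tue (10). Listing each branch's schedules as (Scope, Triage, Review, Handover, Deploy, Prototype):
Refactor=Mon: (Mon,Tue,Wed,Wed,Wed,Tue) (Mon,Tue,Wed,Wed,Wed,Wed) (Mon,Wed,Wed,Wed,Wed,Tue) (Mon,Wed,Wed,Wed,Wed,Wed) (Tue,Tue,Wed,Wed,Wed,Tue) (Tue,Tue,Wed,Wed,Wed,Wed) (Tue,Wed,Wed,Wed,Wed,Tue) (Tue,Wed,Wed,Wed,Wed,Wed) (Wed,Tue,Wed,Wed,Wed,Tue) (Wed,Tue,Wed,Wed,Wed,Wed) (Wed,Wed,Wed,Wed,Wed,Tue) (Wed,Wed,Wed,Wed,Wed,Wed) (Thu,Tue,Wed,Wed,Wed,Tue) (Thu,Tue,Wed,Wed,Wed,Wed) (Thu,Wed,Wed,Wed,Wed,Tue) (Thu,Wed,Wed,Wed,Wed,Wed) (Fri,Tue,Wed,Wed,Wed,Tue) (Fri,Tue,Wed,Wed,Wed,Wed) (Fri,Wed,Wed,Wed,Wed,Tue) (Fri,Wed,Wed,Wed,Wed,Wed) — 20.
Refactor=Tue: (Mon,Tue,Wed,Wed,Wed,Wed) (Mon,Wed,Wed,Wed,Wed,Wed) (Tue,Tue,Wed,Wed,Wed,Wed) (Tue,Wed,Wed,Wed,Wed,Wed) (Wed,Tue,Wed,Wed,Wed,Wed) (Wed,Wed,Wed,Wed,Wed,Wed) (Thu,Tue,Wed,Wed,Wed,Wed) (Thu,Wed,Wed,Wed,Wed,Wed) (Fri,Tue,Wed,Wed,Wed,Wed) (Fri,Wed,Wed,Wed,Wed,Wed) — 10.
Summing: 20 + 10 = 30.

30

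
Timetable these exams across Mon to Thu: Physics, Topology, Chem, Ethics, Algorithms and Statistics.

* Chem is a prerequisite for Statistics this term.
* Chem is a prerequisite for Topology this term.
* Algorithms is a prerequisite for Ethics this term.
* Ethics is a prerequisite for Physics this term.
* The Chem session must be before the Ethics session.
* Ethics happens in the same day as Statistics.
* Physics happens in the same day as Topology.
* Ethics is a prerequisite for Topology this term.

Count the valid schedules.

Splitting on Physics: it can be Wed (1), Thu (5). Listing each branch's schedules as (Topology, Chem, Ethics, Algorithms, Statistics):
Physics=Wed: (Wed,Mon,Tue,Mon,Tue) — 1.
Physics=Thu: (Thu,Mon,Tue,Mon,Tue) (Thu,Mon,Wed,Mon,Wed) (Thu,Mon,Wed,Tue,Wed) (Thu,Tue,Wed,Mon,Wed) (Thu,Tue,Wed,Tue,Wed) — 5.
Summing: 1 + 5 = 6.

6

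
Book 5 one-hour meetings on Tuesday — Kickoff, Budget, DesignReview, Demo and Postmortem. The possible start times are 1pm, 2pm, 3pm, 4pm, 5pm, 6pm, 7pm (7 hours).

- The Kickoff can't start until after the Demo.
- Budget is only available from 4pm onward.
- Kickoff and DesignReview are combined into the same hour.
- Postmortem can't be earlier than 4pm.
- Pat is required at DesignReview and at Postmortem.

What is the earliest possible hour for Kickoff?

Precedence pushes Kickoff to at least 2pm.
Kickoff at 2pm is achievable: DesignReview -> 2pm, Kickoff -> 2pm, Demo -> 1pm, Budget -> 4pm, Postmortem -> 4pm.

2pm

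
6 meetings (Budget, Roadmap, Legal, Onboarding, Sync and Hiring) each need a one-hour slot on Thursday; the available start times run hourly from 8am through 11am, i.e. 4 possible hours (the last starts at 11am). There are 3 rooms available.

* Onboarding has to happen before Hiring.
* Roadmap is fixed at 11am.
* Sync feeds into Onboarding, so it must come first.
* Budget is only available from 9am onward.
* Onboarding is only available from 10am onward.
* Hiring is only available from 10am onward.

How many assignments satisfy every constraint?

22

Splitting on Budget: it can be 9am (8), 10am (8), 11am (6). Listing each branch's schedules as (Roadmap, Legal, Onboarding, Sync, Hiring):
Budget=9am: (11am,8am,10am,8am,11am) (11am,8am,10am,9am,11am) (11am,9am,10am,8am,11am) (11am,9am,10am,9am,11am) (11am,10am,10am,8am,11am) (11am,10am,10am,9am,11am) (11am,11am,10am,8am,11am) (11am,11am,10am,9am,11am) — 8.
Budget=10am: (11am,8am,10am,8am,11am) (11am,8am,10am,9am,11am) (11am,9am,10am,8am,11am) (11am,9am,10am,9am,11am) (11am,10am,10am,8am,11am) (11am,10am,10am,9am,11am) (11am,11am,10am,8am,11am) (11am,11am,10am,9am,11am) — 8.
Budget=11am: (11am,8am,10am,8am,11am) (11am,8am,10am,9am,11am) (11am,9am,10am,8am,11am) (11am,9am,10am,9am,11am) (11am,10am,10am,8am,11am) (11am,10am,10am,9am,11am) — 6.
Summing: 8 + 8 + 6 = 22.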